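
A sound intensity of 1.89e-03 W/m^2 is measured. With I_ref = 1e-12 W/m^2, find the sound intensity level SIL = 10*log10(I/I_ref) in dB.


I / I_ref = 1.89e-03 / 1e-12 = 1.89e+09
SIL = 10 * log10(1.89e+09) = 92.765 dB


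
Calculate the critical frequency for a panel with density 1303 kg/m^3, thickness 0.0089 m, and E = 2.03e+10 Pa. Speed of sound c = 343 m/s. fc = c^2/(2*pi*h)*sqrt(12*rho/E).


12*rho/E = 12*1303/2.03e+10 = 7.70246e-07
sqrt(12*rho/E) = sqrt(7.70246e-07) = 0.000877637
c^2/(2*pi*h) = 343^2/(2*pi*0.0089) = 2.10387e+06
fc = 2.10387e+06 * 0.000877637 = 1846.4 Hz


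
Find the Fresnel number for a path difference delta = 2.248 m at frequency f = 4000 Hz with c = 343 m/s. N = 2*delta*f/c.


N = 2*delta*f/c = 2*delta/lambda, where lambda = c/f
lambda = 343 / 4000 = 0.08575 m
N = 2 * 2.248 / 0.08575 = 52.431


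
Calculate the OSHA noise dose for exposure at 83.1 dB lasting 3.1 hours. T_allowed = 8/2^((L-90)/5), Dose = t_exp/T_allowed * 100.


T_allowed = 8 / 2^((83.1 - 90)/5) = 20.8215 hr
Dose = 3.1 / 20.8215 * 100 = 14.888 %


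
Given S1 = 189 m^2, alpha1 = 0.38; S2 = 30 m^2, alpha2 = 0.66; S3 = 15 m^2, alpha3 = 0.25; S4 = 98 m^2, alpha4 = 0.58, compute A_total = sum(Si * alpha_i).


189 * 0.38 = 71.82
30 * 0.66 = 19.8
15 * 0.25 = 3.75
98 * 0.58 = 56.84
A_total = 71.82 + 19.8 + 3.75 + 56.84 = 152.21 m^2


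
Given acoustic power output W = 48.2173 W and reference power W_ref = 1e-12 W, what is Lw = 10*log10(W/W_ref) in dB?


W / W_ref = 48.2173 / 1e-12 = 4.82173e+13
Lw = 10 * log10(4.82173e+13) = 136.83 dB


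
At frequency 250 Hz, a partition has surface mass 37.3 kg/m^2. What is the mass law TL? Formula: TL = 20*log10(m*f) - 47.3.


m * f = 37.3 * 250 = 9325
20*log10(9325) = 79.393 dB
TL = 79.393 - 47.3 = 32.093 dB


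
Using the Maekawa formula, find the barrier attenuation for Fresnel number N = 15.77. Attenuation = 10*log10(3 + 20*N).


3 + 20*N = 3 + 20*15.77 = 318.4
Att = 10*log10(318.4) = 25.03 dB


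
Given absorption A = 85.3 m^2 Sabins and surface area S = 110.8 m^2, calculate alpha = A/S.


Absorption coefficient = absorbed power / incident power
alpha = A / S = 85.3 / 110.8 = 0.76986


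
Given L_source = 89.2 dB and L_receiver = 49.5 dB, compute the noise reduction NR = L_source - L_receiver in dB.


NR = L_source - L_receiver (difference between source and receiving room levels)
NR = 89.2 - 49.5 = 39.7 dB


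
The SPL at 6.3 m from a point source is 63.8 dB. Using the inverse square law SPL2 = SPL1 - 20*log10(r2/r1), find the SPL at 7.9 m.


r2/r1 = 7.9/6.3 = 1.25397
Correction = 20*log10(1.25397) = 1.96574 dB
SPL2 = 63.8 - 1.96574 = 61.834 dB


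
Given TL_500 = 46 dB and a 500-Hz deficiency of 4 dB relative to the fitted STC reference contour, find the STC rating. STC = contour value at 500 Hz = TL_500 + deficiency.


By ASTM E413, STC = value of the fitted reference contour at 500 Hz.
Contour value at 500 Hz = TL_500 + deficiency = 46 + 4 = 50
STC = 50


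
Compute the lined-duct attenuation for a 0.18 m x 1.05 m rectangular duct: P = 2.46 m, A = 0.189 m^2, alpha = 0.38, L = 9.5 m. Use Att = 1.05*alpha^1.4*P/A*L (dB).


alpha^1.4 = 0.38^1.4 = 0.258046
Attenuation rate = 1.05 * alpha^1.4 * P / A
= 1.05 * 0.258046 * 2.46 / 0.189 = 3.52663 dB/m
Total Att = 3.52663 * 9.5 = 33.503 dB


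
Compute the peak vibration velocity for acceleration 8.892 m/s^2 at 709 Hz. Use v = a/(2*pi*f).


omega = 2*pi*f = 2*pi*709 = 4454.78 rad/s
v = a / omega = 8.892 / 4454.78 = 0.0019961 m/s


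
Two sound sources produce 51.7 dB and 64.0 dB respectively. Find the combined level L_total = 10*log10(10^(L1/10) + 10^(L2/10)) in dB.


10^(51.7/10) = 147911
10^(64.0/10) = 2.51189e+06
Sum = 147911 + 2.51189e+06 = 2.6598e+06
L_total = 10*log10(2.6598e+06) = 64.248 dB


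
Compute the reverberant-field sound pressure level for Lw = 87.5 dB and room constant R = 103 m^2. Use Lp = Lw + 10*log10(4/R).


4/R = 4/103 = 0.038835
Lp = 87.5 + 10*log10(0.038835) = 73.392 dB


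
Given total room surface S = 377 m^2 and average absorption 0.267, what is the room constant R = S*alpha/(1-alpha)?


R = 377 * 0.267 / (1 - 0.267) = 137.32 m^2


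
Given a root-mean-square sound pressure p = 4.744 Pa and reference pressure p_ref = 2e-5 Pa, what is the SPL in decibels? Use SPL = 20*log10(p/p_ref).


p / p_ref = 4.744 / 2e-5 = 237200
SPL = 20 * log10(237200) = 107.5 dB


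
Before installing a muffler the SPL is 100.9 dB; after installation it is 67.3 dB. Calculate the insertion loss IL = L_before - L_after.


Insertion loss = SPL without muffler - SPL with muffler
IL = 100.9 - 67.3 = 33.6 dB


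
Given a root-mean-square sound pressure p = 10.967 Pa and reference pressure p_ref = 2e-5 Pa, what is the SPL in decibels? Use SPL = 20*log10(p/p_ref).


p / p_ref = 10.967 / 2e-5 = 548350
SPL = 20 * log10(548350) = 114.78 dB


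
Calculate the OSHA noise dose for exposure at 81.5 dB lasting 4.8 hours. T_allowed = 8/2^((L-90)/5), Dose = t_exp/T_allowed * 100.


T_allowed = 8 / 2^((81.5 - 90)/5) = 25.9921 hr
Dose = 4.8 / 25.9921 * 100 = 18.467 %


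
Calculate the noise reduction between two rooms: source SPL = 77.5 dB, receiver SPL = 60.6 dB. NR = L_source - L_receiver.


NR = L_source - L_receiver (difference between source and receiving room levels)
NR = 77.5 - 60.6 = 16.9 dB


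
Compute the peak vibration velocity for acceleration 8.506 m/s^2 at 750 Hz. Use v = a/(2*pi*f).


omega = 2*pi*f = 2*pi*750 = 4712.39 rad/s
v = a / omega = 8.506 / 4712.39 = 0.001805 m/s


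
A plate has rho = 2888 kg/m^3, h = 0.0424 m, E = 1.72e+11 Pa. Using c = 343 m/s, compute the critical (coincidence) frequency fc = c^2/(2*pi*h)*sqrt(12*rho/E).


12*rho/E = 12*2888/1.72e+11 = 2.01488e-07
sqrt(12*rho/E) = sqrt(2.01488e-07) = 0.000448874
c^2/(2*pi*h) = 343^2/(2*pi*0.0424) = 441614
fc = 441614 * 0.000448874 = 198.23 Hz


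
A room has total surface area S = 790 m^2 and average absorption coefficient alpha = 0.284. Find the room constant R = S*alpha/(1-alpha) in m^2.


R = 790 * 0.284 / (1 - 0.284) = 313.35 m^2


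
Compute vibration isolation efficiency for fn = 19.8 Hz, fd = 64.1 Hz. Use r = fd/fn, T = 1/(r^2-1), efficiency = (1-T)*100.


r = 64.1 / 19.8 = 3.23737
r^2 - 1 = 3.23737^2 - 1 = 9.48056
T = 1/9.48056 = 0.105479
Efficiency = (1 - 0.105479)*100 = 89.452 %


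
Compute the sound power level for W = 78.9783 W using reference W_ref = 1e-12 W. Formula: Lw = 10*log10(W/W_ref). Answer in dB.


W / W_ref = 78.9783 / 1e-12 = 7.89783e+13
Lw = 10 * log10(7.89783e+13) = 138.98 dB


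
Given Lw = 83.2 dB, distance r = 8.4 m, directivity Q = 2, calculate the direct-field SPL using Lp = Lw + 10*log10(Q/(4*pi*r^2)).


4*pi*r^2 = 4*pi*8.4^2 = 886.683 m^2
Q / (4*pi*r^2) = 2 / 886.683 = 0.0022556
Lp = 83.2 + 10*log10(0.0022556) = 56.733 dB


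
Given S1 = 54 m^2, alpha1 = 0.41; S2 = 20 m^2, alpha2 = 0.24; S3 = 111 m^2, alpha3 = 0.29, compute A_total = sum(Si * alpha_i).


54 * 0.41 = 22.14
20 * 0.24 = 4.8
111 * 0.29 = 32.19
A_total = 22.14 + 4.8 + 32.19 = 59.13 m^2


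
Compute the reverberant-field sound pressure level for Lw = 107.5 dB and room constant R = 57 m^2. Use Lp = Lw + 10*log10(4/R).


4/R = 4/57 = 0.0701754
Lp = 107.5 + 10*log10(0.0701754) = 95.962 dB


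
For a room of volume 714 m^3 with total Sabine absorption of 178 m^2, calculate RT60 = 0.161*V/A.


RT60 = 0.161 * 714 / 178 = 0.64581 s


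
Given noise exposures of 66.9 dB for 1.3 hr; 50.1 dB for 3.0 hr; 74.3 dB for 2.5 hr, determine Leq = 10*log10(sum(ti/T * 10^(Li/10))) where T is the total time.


T_total = 1.3 + 3.0 + 2.5 = 6.8 hr
(1.3/6.8) * 10^(66.9/10) = 936342
(3.0/6.8) * 10^(50.1/10) = 45145.3
(2.5/6.8) * 10^(74.3/10) = 9.89535e+06
Sum = 936342 + 45145.3 + 9.89535e+06 = 1.08768e+07
Leq = 10*log10(1.08768e+07) = 70.365 dB


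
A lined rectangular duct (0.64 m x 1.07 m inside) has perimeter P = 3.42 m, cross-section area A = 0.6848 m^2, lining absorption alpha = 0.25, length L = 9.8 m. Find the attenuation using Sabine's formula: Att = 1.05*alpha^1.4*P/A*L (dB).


alpha^1.4 = 0.25^1.4 = 0.143587
Attenuation rate = 1.05 * alpha^1.4 * P / A
= 1.05 * 0.143587 * 3.42 / 0.6848 = 0.752951 dB/m
Total Att = 0.752951 * 9.8 = 7.3789 dB


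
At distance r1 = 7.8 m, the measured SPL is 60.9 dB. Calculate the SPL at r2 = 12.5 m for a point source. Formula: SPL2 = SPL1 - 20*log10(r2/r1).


r2/r1 = 12.5/7.8 = 1.60256
Correction = 20*log10(1.60256) = 4.09629 dB
SPL2 = 60.9 - 4.09629 = 56.804 dB


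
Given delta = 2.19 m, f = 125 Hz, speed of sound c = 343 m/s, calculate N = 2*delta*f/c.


N = 2*delta*f/c = 2*delta/lambda, where lambda = c/f
lambda = 343 / 125 = 2.744 m
N = 2 * 2.19 / 2.744 = 1.5962


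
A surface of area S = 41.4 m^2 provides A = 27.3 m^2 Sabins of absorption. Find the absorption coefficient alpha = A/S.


Absorption coefficient = absorbed power / incident power
alpha = A / S = 27.3 / 41.4 = 0.65942


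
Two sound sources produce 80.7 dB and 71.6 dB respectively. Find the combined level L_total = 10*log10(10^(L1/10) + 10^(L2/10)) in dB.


10^(80.7/10) = 1.1749e+08
10^(71.6/10) = 1.44544e+07
Sum = 1.1749e+08 + 1.44544e+07 = 1.31944e+08
L_total = 10*log10(1.31944e+08) = 81.204 dB


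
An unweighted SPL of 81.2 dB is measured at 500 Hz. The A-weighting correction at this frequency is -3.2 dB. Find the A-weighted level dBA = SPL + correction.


A-weighting table: 500 Hz -> -3.2 dB correction
SPL_A = SPL + correction = 81.2 + (-3.2) = 78 dBA


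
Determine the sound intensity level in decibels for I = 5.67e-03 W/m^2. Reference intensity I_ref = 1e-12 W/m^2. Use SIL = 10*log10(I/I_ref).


I / I_ref = 5.67e-03 / 1e-12 = 5.67e+09
SIL = 10 * log10(5.67e+09) = 97.536 dB


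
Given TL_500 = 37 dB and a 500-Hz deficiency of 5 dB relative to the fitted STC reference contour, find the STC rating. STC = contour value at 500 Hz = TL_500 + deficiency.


By ASTM E413, STC = value of the fitted reference contour at 500 Hz.
Contour value at 500 Hz = TL_500 + deficiency = 37 + 5 = 42
STC = 42


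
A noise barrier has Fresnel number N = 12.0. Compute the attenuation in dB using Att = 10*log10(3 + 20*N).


3 + 20*N = 3 + 20*12.0 = 243
Att = 10*log10(243) = 23.856 dB


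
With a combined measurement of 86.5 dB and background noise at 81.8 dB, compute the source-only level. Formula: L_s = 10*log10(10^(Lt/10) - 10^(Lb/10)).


10^(86.5/10) = 4.46684e+08
10^(81.8/10) = 1.51356e+08
Difference = 4.46684e+08 - 1.51356e+08 = 2.95328e+08
L_source = 10*log10(2.95328e+08) = 84.703 dB


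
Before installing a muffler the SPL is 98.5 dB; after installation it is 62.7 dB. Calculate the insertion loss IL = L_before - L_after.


Insertion loss = SPL without muffler - SPL with muffler
IL = 98.5 - 62.7 = 35.8 dB


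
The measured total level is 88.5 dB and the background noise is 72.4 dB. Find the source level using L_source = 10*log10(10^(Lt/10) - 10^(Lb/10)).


10^(88.5/10) = 7.07946e+08
10^(72.4/10) = 1.7378e+07
Difference = 7.07946e+08 - 1.7378e+07 = 6.90568e+08
L_source = 10*log10(6.90568e+08) = 88.392 dB


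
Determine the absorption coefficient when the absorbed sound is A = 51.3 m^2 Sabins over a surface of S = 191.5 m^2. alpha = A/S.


Absorption coefficient = absorbed power / incident power
alpha = A / S = 51.3 / 191.5 = 0.26789


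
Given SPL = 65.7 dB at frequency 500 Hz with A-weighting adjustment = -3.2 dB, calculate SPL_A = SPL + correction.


A-weighting table: 500 Hz -> -3.2 dB correction
SPL_A = SPL + correction = 65.7 + (-3.2) = 62.5 dBA


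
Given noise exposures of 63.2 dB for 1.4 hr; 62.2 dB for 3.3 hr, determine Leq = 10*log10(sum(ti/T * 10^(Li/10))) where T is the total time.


T_total = 1.4 + 3.3 = 4.7 hr
(1.4/4.7) * 10^(63.2/10) = 622344
(3.3/4.7) * 10^(62.2/10) = 1.16524e+06
Sum = 622344 + 1.16524e+06 = 1.78758e+06
Leq = 10*log10(1.78758e+06) = 62.523 dB


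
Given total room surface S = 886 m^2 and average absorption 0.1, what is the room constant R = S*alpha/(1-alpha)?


R = 886 * 0.1 / (1 - 0.1) = 98.444 m^2


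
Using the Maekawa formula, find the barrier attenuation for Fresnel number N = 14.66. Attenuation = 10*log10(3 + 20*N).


3 + 20*N = 3 + 20*14.66 = 296.2
Att = 10*log10(296.2) = 24.716 dB


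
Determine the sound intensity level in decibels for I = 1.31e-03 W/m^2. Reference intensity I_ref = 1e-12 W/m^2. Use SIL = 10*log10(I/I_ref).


I / I_ref = 1.31e-03 / 1e-12 = 1.31e+09
SIL = 10 * log10(1.31e+09) = 91.173 dB


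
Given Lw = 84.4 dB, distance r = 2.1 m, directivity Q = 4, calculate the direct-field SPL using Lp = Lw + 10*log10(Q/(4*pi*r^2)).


4*pi*r^2 = 4*pi*2.1^2 = 55.4177 m^2
Q / (4*pi*r^2) = 4 / 55.4177 = 0.0721791
Lp = 84.4 + 10*log10(0.0721791) = 72.984 dB


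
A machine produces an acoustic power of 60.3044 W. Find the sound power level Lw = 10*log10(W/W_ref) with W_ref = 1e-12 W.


W / W_ref = 60.3044 / 1e-12 = 6.03044e+13
Lw = 10 * log10(6.03044e+13) = 137.8 dB


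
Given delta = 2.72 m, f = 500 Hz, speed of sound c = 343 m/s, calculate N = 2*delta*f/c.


N = 2*delta*f/c = 2*delta/lambda, where lambda = c/f
lambda = 343 / 500 = 0.686 m
N = 2 * 2.72 / 0.686 = 7.93


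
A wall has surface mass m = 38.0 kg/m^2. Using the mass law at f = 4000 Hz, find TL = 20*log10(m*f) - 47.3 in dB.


m * f = 38.0 * 4000 = 152000
20*log10(152000) = 103.637 dB
TL = 103.637 - 47.3 = 56.337 dB


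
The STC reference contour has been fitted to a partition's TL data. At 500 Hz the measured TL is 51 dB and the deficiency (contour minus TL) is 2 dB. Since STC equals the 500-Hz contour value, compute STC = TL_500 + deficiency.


By ASTM E413, STC = value of the fitted reference contour at 500 Hz.
Contour value at 500 Hz = TL_500 + deficiency = 51 + 2 = 53
STC = 53


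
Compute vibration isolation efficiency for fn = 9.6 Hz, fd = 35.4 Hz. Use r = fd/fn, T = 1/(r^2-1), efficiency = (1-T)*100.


r = 35.4 / 9.6 = 3.6875
r^2 - 1 = 3.6875^2 - 1 = 12.5977
T = 1/12.5977 = 0.0793796
Efficiency = (1 - 0.0793796)*100 = 92.062 %


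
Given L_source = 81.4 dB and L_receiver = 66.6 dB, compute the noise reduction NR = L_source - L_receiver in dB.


NR = L_source - L_receiver (difference between source and receiving room levels)
NR = 81.4 - 66.6 = 14.8 dB


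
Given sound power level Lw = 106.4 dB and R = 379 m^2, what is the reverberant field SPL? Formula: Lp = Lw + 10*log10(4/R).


4/R = 4/379 = 0.0105541
Lp = 106.4 + 10*log10(0.0105541) = 86.634 dB


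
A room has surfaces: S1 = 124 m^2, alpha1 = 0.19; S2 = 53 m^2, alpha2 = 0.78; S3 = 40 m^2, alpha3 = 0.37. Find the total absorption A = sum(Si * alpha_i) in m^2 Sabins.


124 * 0.19 = 23.56
53 * 0.78 = 41.34
40 * 0.37 = 14.8
A_total = 23.56 + 41.34 + 14.8 = 79.7 m^2


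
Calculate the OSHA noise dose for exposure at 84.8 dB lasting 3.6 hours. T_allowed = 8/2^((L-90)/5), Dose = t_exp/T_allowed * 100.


T_allowed = 8 / 2^((84.8 - 90)/5) = 16.4498 hr
Dose = 3.6 / 16.4498 * 100 = 21.885 %


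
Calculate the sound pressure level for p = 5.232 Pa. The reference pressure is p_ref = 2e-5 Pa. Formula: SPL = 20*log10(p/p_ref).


p / p_ref = 5.232 / 2e-5 = 261600
SPL = 20 * log10(261600) = 108.35 dB


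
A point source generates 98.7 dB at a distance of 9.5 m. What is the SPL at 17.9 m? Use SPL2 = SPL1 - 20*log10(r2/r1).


r2/r1 = 17.9/9.5 = 1.88421
Correction = 20*log10(1.88421) = 5.50259 dB
SPL2 = 98.7 - 5.50259 = 93.197 dB


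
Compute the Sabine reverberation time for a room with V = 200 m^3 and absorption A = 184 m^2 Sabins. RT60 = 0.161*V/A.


RT60 = 0.161 * 200 / 184 = 0.175 s


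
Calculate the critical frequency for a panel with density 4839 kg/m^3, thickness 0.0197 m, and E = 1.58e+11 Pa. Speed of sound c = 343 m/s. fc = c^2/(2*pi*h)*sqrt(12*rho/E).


12*rho/E = 12*4839/1.58e+11 = 3.67519e-07
sqrt(12*rho/E) = sqrt(3.67519e-07) = 0.000606233
c^2/(2*pi*h) = 343^2/(2*pi*0.0197) = 950478
fc = 950478 * 0.000606233 = 576.21 Hz


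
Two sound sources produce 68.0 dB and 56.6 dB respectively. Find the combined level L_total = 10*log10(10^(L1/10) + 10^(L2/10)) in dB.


10^(68.0/10) = 6.30957e+06
10^(56.6/10) = 457088
Sum = 6.30957e+06 + 457088 = 6.76666e+06
L_total = 10*log10(6.76666e+06) = 68.304 dB


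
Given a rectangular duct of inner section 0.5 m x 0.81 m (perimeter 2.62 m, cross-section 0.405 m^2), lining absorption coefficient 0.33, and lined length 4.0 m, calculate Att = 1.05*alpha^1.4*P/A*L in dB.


alpha^1.4 = 0.33^1.4 = 0.211797
Attenuation rate = 1.05 * alpha^1.4 * P / A
= 1.05 * 0.211797 * 2.62 / 0.405 = 1.43865 dB/m
Total Att = 1.43865 * 4.0 = 5.7546 dB


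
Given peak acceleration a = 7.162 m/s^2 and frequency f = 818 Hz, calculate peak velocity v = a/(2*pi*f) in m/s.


omega = 2*pi*f = 2*pi*818 = 5139.65 rad/s
v = a / omega = 7.162 / 5139.65 = 0.0013935 m/s


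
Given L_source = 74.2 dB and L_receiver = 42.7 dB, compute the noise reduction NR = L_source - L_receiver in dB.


NR = L_source - L_receiver (difference between source and receiving room levels)
NR = 74.2 - 42.7 = 31.5 dB


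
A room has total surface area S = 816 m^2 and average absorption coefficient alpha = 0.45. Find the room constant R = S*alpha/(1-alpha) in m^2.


R = 816 * 0.45 / (1 - 0.45) = 667.64 m^2


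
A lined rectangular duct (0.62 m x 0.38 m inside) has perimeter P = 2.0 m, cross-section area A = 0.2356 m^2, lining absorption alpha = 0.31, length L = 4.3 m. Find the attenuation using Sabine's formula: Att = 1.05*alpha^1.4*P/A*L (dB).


alpha^1.4 = 0.31^1.4 = 0.194047
Attenuation rate = 1.05 * alpha^1.4 * P / A
= 1.05 * 0.194047 * 2.0 / 0.2356 = 1.72962 dB/m
Total Att = 1.72962 * 4.3 = 7.4374 dB


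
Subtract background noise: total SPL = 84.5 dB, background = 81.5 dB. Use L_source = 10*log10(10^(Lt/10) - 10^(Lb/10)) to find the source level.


10^(84.5/10) = 2.81838e+08
10^(81.5/10) = 1.41254e+08
Difference = 2.81838e+08 - 1.41254e+08 = 1.40584e+08
L_source = 10*log10(1.40584e+08) = 81.479 dB


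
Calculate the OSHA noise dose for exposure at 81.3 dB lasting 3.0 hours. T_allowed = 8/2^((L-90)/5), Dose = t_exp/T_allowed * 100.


T_allowed = 8 / 2^((81.3 - 90)/5) = 26.7228 hr
Dose = 3.0 / 26.7228 * 100 = 11.226 %


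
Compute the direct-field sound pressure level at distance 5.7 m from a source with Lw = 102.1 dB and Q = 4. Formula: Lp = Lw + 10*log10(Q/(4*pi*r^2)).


4*pi*r^2 = 4*pi*5.7^2 = 408.281 m^2
Q / (4*pi*r^2) = 4 / 408.281 = 0.00979717
Lp = 102.1 + 10*log10(0.00979717) = 82.011 dB


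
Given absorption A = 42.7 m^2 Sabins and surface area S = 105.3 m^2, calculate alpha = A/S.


Absorption coefficient = absorbed power / incident power
alpha = A / S = 42.7 / 105.3 = 0.40551


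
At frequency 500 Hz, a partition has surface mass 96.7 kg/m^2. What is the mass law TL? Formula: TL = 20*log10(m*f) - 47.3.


m * f = 96.7 * 500 = 48350
20*log10(48350) = 93.6879 dB
TL = 93.6879 - 47.3 = 46.388 dB


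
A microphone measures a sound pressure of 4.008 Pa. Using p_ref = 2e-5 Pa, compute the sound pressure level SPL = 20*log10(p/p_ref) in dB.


p / p_ref = 4.008 / 2e-5 = 200400
SPL = 20 * log10(200400) = 106.04 dB


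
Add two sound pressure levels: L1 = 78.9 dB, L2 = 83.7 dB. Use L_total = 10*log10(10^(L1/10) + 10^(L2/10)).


10^(78.9/10) = 7.76247e+07
10^(83.7/10) = 2.34423e+08
Sum = 7.76247e+07 + 2.34423e+08 = 3.12048e+08
L_total = 10*log10(3.12048e+08) = 84.942 dB


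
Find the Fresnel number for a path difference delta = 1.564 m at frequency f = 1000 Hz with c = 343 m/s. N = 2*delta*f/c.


N = 2*delta*f/c = 2*delta/lambda, where lambda = c/f
lambda = 343 / 1000 = 0.343 m
N = 2 * 1.564 / 0.343 = 9.1195


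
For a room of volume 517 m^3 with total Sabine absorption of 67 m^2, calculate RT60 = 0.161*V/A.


RT60 = 0.161 * 517 / 67 = 1.2423 s


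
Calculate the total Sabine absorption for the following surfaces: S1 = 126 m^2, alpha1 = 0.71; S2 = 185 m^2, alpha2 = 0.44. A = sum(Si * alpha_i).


126 * 0.71 = 89.46
185 * 0.44 = 81.4
A_total = 89.46 + 81.4 = 170.86 m^2


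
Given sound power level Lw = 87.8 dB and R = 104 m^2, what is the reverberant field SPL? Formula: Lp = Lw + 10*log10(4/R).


4/R = 4/104 = 0.0384615
Lp = 87.8 + 10*log10(0.0384615) = 73.65 dB


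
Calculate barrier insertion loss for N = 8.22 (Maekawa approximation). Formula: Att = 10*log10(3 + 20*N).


3 + 20*N = 3 + 20*8.22 = 167.4
Att = 10*log10(167.4) = 22.238 dB


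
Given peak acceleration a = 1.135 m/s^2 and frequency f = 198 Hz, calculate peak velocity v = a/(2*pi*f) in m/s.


omega = 2*pi*f = 2*pi*198 = 1244.07 rad/s
v = a / omega = 1.135 / 1244.07 = 0.00091233 m/s


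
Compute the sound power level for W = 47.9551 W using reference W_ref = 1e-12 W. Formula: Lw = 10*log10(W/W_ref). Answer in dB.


W / W_ref = 47.9551 / 1e-12 = 4.79551e+13
Lw = 10 * log10(4.79551e+13) = 136.81 dB


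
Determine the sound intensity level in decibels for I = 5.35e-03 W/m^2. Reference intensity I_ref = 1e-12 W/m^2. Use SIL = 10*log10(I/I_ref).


I / I_ref = 5.35e-03 / 1e-12 = 5.35e+09
SIL = 10 * log10(5.35e+09) = 97.284 dB


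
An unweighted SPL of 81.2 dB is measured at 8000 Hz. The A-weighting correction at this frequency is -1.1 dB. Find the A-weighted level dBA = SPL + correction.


A-weighting table: 8000 Hz -> -1.1 dB correction
SPL_A = SPL + correction = 81.2 + (-1.1) = 80.1 dBA


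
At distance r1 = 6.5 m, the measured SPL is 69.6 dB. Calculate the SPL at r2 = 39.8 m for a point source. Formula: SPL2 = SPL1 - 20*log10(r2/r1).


r2/r1 = 39.8/6.5 = 6.12308
Correction = 20*log10(6.12308) = 15.7394 dB
SPL2 = 69.6 - 15.7394 = 53.861 dB


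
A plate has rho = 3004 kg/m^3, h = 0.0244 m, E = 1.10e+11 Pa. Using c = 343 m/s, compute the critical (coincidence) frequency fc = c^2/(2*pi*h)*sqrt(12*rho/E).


12*rho/E = 12*3004/1.10e+11 = 3.27709e-07
sqrt(12*rho/E) = sqrt(3.27709e-07) = 0.000572459
c^2/(2*pi*h) = 343^2/(2*pi*0.0244) = 767394
fc = 767394 * 0.000572459 = 439.3 Hz


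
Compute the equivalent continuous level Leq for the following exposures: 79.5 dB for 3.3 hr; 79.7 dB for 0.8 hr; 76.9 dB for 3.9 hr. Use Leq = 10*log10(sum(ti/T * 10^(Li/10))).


T_total = 3.3 + 0.8 + 3.9 = 8.0 hr
(3.3/8.0) * 10^(79.5/10) = 3.67641e+07
(0.8/8.0) * 10^(79.7/10) = 9.33254e+06
(3.9/8.0) * 10^(76.9/10) = 2.38767e+07
Sum = 3.67641e+07 + 9.33254e+06 + 2.38767e+07 = 6.99733e+07
Leq = 10*log10(6.99733e+07) = 78.449 dB


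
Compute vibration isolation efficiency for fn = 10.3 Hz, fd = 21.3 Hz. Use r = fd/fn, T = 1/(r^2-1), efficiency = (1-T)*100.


r = 21.3 / 10.3 = 2.06796
r^2 - 1 = 2.06796^2 - 1 = 3.27646
T = 1/3.27646 = 0.305207
Efficiency = (1 - 0.305207)*100 = 69.479 %


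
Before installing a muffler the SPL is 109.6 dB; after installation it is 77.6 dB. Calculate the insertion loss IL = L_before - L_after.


Insertion loss = SPL without muffler - SPL with muffler
IL = 109.6 - 77.6 = 32 dB


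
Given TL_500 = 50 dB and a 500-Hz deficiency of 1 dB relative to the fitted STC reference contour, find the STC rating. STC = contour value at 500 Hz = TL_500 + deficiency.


By ASTM E413, STC = value of the fitted reference contour at 500 Hz.
Contour value at 500 Hz = TL_500 + deficiency = 50 + 1 = 51
STC = 51


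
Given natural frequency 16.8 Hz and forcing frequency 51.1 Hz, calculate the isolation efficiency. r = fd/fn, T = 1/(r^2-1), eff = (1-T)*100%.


r = 51.1 / 16.8 = 3.04167
r^2 - 1 = 3.04167^2 - 1 = 8.25176
T = 1/8.25176 = 0.121186
Efficiency = (1 - 0.121186)*100 = 87.881 %


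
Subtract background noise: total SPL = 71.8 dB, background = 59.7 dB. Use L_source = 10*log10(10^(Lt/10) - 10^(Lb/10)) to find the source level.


10^(71.8/10) = 1.51356e+07
10^(59.7/10) = 933254
Difference = 1.51356e+07 - 933254 = 1.42023e+07
L_source = 10*log10(1.42023e+07) = 71.524 dB


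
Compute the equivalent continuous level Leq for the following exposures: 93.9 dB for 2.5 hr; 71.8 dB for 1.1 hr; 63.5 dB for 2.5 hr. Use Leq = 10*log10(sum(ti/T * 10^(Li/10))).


T_total = 2.5 + 1.1 + 2.5 = 6.1 hr
(2.5/6.1) * 10^(93.9/10) = 1.00603e+09
(1.1/6.1) * 10^(71.8/10) = 2.72937e+06
(2.5/6.1) * 10^(63.5/10) = 917509
Sum = 1.00603e+09 + 2.72937e+06 + 917509 = 1.00968e+09
Leq = 10*log10(1.00968e+09) = 90.042 dB


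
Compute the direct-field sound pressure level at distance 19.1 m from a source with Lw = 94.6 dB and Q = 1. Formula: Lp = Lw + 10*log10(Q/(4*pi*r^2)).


4*pi*r^2 = 4*pi*19.1^2 = 4584.34 m^2
Q / (4*pi*r^2) = 1 / 4584.34 = 0.000218134
Lp = 94.6 + 10*log10(0.000218134) = 57.987 dB


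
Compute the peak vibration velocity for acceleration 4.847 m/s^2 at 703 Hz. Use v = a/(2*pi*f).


omega = 2*pi*f = 2*pi*703 = 4417.08 rad/s
v = a / omega = 4.847 / 4417.08 = 0.0010973 m/s


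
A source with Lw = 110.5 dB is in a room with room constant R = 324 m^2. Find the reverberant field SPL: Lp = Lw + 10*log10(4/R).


4/R = 4/324 = 0.0123457
Lp = 110.5 + 10*log10(0.0123457) = 91.415 dB


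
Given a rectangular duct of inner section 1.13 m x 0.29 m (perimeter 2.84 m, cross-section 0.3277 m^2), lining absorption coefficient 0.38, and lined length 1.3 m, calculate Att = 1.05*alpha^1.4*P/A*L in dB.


alpha^1.4 = 0.38^1.4 = 0.258046
Attenuation rate = 1.05 * alpha^1.4 * P / A
= 1.05 * 0.258046 * 2.84 / 0.3277 = 2.34816 dB/m
Total Att = 2.34816 * 1.3 = 3.0526 dB


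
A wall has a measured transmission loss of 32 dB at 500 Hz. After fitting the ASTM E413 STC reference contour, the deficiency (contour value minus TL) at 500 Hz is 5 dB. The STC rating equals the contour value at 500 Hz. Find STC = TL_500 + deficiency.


By ASTM E413, STC = value of the fitted reference contour at 500 Hz.
Contour value at 500 Hz = TL_500 + deficiency = 32 + 5 = 37
STC = 37


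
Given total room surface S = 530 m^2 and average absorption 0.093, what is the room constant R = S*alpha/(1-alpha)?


R = 530 * 0.093 / (1 - 0.093) = 54.344 m^2


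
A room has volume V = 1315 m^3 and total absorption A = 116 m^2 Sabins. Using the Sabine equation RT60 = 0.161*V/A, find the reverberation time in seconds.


RT60 = 0.161 * 1315 / 116 = 1.8251 s


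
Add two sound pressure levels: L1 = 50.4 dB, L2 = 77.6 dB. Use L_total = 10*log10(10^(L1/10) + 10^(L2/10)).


10^(50.4/10) = 109648
10^(77.6/10) = 5.7544e+07
Sum = 109648 + 5.7544e+07 = 5.76536e+07
L_total = 10*log10(5.76536e+07) = 77.608 dB


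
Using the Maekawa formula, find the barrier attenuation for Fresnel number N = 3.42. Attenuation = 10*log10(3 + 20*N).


3 + 20*N = 3 + 20*3.42 = 71.4
Att = 10*log10(71.4) = 18.537 dB


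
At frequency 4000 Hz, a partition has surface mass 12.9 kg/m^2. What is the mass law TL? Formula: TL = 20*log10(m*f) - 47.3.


m * f = 12.9 * 4000 = 51600
20*log10(51600) = 94.253 dB
TL = 94.253 - 47.3 = 46.953 dB


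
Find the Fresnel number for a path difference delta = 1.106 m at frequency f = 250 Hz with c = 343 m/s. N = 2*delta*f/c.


N = 2*delta*f/c = 2*delta/lambda, where lambda = c/f
lambda = 343 / 250 = 1.372 m
N = 2 * 1.106 / 1.372 = 1.6122


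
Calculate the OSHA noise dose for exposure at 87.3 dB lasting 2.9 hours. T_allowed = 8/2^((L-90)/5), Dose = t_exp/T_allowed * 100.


T_allowed = 8 / 2^((87.3 - 90)/5) = 11.6318 hr
Dose = 2.9 / 11.6318 * 100 = 24.932 %


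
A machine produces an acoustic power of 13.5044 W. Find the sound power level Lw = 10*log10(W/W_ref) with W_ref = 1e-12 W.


W / W_ref = 13.5044 / 1e-12 = 1.35044e+13
Lw = 10 * log10(1.35044e+13) = 131.3 dB


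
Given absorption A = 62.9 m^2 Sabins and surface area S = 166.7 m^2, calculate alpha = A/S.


Absorption coefficient = absorbed power / incident power
alpha = A / S = 62.9 / 166.7 = 0.37732


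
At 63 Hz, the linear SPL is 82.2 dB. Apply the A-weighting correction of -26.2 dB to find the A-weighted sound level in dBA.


A-weighting table: 63 Hz -> -26.2 dB correction
SPL_A = SPL + correction = 82.2 + (-26.2) = 56 dBA


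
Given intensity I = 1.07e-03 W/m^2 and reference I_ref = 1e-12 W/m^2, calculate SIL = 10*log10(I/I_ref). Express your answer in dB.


I / I_ref = 1.07e-03 / 1e-12 = 1.07e+09
SIL = 10 * log10(1.07e+09) = 90.294 dB


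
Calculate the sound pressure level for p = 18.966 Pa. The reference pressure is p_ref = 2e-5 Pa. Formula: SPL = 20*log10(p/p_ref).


p / p_ref = 18.966 / 2e-5 = 948300
SPL = 20 * log10(948300) = 119.54 dB


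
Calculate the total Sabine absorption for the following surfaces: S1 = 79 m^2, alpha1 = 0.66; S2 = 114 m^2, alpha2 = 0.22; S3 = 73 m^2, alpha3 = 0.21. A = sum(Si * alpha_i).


79 * 0.66 = 52.14
114 * 0.22 = 25.08
73 * 0.21 = 15.33
A_total = 52.14 + 25.08 + 15.33 = 92.55 m^2


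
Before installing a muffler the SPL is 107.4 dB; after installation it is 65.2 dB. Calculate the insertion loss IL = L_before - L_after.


Insertion loss = SPL without muffler - SPL with muffler
IL = 107.4 - 65.2 = 42.2 dB


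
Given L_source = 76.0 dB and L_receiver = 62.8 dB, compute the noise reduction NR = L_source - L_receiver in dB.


NR = L_source - L_receiver (difference between source and receiving room levels)
NR = 76.0 - 62.8 = 13.2 dB


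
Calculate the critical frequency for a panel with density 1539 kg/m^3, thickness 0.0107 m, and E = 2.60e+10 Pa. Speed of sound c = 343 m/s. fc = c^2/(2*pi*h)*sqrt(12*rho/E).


12*rho/E = 12*1539/2.60e+10 = 7.10308e-07
sqrt(12*rho/E) = sqrt(7.10308e-07) = 0.000842798
c^2/(2*pi*h) = 343^2/(2*pi*0.0107) = 1.74995e+06
fc = 1.74995e+06 * 0.000842798 = 1474.9 Hz


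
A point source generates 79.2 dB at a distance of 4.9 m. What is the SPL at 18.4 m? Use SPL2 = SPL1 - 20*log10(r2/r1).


r2/r1 = 18.4/4.9 = 3.7551
Correction = 20*log10(3.7551) = 11.4924 dB
SPL2 = 79.2 - 11.4924 = 67.708 dB


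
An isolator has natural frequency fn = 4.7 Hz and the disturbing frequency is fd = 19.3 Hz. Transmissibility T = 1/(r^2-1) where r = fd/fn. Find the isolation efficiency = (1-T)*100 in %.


r = 19.3 / 4.7 = 4.10638
r^2 - 1 = 4.10638^2 - 1 = 15.8624
T = 1/15.8624 = 0.0630422
Efficiency = (1 - 0.0630422)*100 = 93.696 %


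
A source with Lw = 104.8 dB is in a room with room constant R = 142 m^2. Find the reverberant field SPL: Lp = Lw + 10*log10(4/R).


4/R = 4/142 = 0.028169
Lp = 104.8 + 10*log10(0.028169) = 89.298 dB


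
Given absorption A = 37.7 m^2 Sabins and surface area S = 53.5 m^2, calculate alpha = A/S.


Absorption coefficient = absorbed power / incident power
alpha = A / S = 37.7 / 53.5 = 0.70467


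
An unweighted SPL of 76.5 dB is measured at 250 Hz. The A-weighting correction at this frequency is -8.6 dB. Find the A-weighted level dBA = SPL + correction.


A-weighting table: 250 Hz -> -8.6 dB correction
SPL_A = SPL + correction = 76.5 + (-8.6) = 67.9 dBA


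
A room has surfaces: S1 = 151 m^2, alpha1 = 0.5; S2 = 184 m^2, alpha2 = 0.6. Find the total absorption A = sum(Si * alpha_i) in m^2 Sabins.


151 * 0.5 = 75.5
184 * 0.6 = 110.4
A_total = 75.5 + 110.4 = 185.9 m^2


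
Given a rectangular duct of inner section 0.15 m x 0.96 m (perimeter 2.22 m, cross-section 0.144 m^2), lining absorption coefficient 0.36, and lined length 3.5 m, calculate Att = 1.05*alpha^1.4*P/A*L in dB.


alpha^1.4 = 0.36^1.4 = 0.239234
Attenuation rate = 1.05 * alpha^1.4 * P / A
= 1.05 * 0.239234 * 2.22 / 0.144 = 3.8726 dB/m
Total Att = 3.8726 * 3.5 = 13.554 dB


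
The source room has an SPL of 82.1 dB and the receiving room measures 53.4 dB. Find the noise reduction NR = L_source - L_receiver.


NR = L_source - L_receiver (difference between source and receiving room levels)
NR = 82.1 - 53.4 = 28.7 dB


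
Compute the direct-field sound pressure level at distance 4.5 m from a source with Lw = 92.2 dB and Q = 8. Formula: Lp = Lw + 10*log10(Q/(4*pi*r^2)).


4*pi*r^2 = 4*pi*4.5^2 = 254.469 m^2
Q / (4*pi*r^2) = 8 / 254.469 = 0.031438
Lp = 92.2 + 10*log10(0.031438) = 77.175 dB


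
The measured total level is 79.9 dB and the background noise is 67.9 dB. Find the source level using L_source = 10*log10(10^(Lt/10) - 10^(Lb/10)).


10^(79.9/10) = 9.77237e+07
10^(67.9/10) = 6.16595e+06
Difference = 9.77237e+07 - 6.16595e+06 = 9.15578e+07
L_source = 10*log10(9.15578e+07) = 79.617 dB


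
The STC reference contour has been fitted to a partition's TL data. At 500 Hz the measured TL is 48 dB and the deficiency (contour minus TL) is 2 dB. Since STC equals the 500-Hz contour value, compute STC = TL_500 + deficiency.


By ASTM E413, STC = value of the fitted reference contour at 500 Hz.
Contour value at 500 Hz = TL_500 + deficiency = 48 + 2 = 50
STC = 50


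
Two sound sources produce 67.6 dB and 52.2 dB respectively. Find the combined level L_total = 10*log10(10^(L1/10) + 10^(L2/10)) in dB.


10^(67.6/10) = 5.7544e+06
10^(52.2/10) = 165959
Sum = 5.7544e+06 + 165959 = 5.92036e+06
L_total = 10*log10(5.92036e+06) = 67.723 dB


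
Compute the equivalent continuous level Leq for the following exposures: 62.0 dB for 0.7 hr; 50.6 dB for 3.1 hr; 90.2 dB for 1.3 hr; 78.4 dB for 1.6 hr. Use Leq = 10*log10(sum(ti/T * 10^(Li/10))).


T_total = 0.7 + 3.1 + 1.3 + 1.6 = 6.7 hr
(0.7/6.7) * 10^(62.0/10) = 165586
(3.1/6.7) * 10^(50.6/10) = 53123.5
(1.3/6.7) * 10^(90.2/10) = 2.03174e+08
(1.6/6.7) * 10^(78.4/10) = 1.65213e+07
Sum = 165586 + 53123.5 + 2.03174e+08 + 1.65213e+07 = 2.19914e+08
Leq = 10*log10(2.19914e+08) = 83.423 dB


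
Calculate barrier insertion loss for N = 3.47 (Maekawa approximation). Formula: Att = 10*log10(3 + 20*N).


3 + 20*N = 3 + 20*3.47 = 72.4
Att = 10*log10(72.4) = 18.597 dB


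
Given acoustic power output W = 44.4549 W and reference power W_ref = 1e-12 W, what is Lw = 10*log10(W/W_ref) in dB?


W / W_ref = 44.4549 / 1e-12 = 4.44549e+13
Lw = 10 * log10(4.44549e+13) = 136.48 dB


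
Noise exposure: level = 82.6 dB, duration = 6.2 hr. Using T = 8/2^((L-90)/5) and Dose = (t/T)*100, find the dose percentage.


T_allowed = 8 / 2^((82.6 - 90)/5) = 22.3159 hr
Dose = 6.2 / 22.3159 * 100 = 27.783 %


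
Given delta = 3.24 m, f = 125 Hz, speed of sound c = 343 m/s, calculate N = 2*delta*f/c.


N = 2*delta*f/c = 2*delta/lambda, where lambda = c/f
lambda = 343 / 125 = 2.744 m
N = 2 * 3.24 / 2.744 = 2.3615


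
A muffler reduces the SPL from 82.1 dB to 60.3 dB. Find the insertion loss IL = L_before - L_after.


Insertion loss = SPL without muffler - SPL with muffler
IL = 82.1 - 60.3 = 21.8 dB


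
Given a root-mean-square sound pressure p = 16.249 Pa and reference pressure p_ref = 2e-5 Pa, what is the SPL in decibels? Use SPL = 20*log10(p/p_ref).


p / p_ref = 16.249 / 2e-5 = 812450
SPL = 20 * log10(812450) = 118.2 dB


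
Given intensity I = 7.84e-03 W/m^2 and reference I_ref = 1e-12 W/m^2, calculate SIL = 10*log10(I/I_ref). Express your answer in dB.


I / I_ref = 7.84e-03 / 1e-12 = 7.84e+09
SIL = 10 * log10(7.84e+09) = 98.943 dB


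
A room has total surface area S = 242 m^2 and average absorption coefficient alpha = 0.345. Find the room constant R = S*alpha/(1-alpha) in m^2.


R = 242 * 0.345 / (1 - 0.345) = 127.47 m^2


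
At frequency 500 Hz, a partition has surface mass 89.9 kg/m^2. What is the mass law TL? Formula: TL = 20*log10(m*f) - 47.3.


m * f = 89.9 * 500 = 44950
20*log10(44950) = 93.0546 dB
TL = 93.0546 - 47.3 = 45.755 dB


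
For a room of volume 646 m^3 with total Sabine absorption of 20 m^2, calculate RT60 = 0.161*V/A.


RT60 = 0.161 * 646 / 20 = 5.2003 s


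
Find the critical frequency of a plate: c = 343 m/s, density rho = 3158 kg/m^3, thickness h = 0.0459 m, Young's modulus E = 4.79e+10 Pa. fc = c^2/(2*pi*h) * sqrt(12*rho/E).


12*rho/E = 12*3158/4.79e+10 = 7.91148e-07
sqrt(12*rho/E) = sqrt(7.91148e-07) = 0.000889465
c^2/(2*pi*h) = 343^2/(2*pi*0.0459) = 407939
fc = 407939 * 0.000889465 = 362.85 Hz


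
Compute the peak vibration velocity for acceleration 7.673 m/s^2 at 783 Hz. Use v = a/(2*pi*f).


omega = 2*pi*f = 2*pi*783 = 4919.73 rad/s
v = a / omega = 7.673 / 4919.73 = 0.0015596 m/s


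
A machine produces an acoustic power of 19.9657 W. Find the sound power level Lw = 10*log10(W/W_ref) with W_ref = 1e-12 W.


W / W_ref = 19.9657 / 1e-12 = 1.99657e+13
Lw = 10 * log10(1.99657e+13) = 133 dB


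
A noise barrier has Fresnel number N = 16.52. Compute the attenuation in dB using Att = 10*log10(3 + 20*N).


3 + 20*N = 3 + 20*16.52 = 333.4
Att = 10*log10(333.4) = 25.23 dB


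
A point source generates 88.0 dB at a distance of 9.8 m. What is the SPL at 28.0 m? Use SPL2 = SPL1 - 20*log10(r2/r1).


r2/r1 = 28.0/9.8 = 2.85714
Correction = 20*log10(2.85714) = 9.11863 dB
SPL2 = 88.0 - 9.11863 = 78.881 dB


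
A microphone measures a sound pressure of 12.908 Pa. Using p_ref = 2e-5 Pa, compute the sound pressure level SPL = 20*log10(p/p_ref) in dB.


p / p_ref = 12.908 / 2e-5 = 645400
SPL = 20 * log10(645400) = 116.2 dB


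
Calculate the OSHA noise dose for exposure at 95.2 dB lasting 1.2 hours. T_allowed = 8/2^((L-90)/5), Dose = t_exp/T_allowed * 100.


T_allowed = 8 / 2^((95.2 - 90)/5) = 3.89062 hr
Dose = 1.2 / 3.89062 * 100 = 30.843 %


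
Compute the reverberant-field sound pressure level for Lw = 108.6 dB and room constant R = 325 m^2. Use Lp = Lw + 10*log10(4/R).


4/R = 4/325 = 0.0123077
Lp = 108.6 + 10*log10(0.0123077) = 89.502 dB


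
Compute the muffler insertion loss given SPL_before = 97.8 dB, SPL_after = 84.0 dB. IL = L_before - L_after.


Insertion loss = SPL without muffler - SPL with muffler
IL = 97.8 - 84.0 = 13.8 dB


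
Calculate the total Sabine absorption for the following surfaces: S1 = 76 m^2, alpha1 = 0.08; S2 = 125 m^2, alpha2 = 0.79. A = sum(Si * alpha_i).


76 * 0.08 = 6.08
125 * 0.79 = 98.75
A_total = 6.08 + 98.75 = 104.83 m^2


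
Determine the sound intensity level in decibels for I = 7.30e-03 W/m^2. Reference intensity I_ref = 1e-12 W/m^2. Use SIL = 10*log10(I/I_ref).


I / I_ref = 7.30e-03 / 1e-12 = 7.3e+09
SIL = 10 * log10(7.3e+09) = 98.633 dB


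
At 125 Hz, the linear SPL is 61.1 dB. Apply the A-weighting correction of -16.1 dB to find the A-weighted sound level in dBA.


A-weighting table: 125 Hz -> -16.1 dB correction
SPL_A = SPL + correction = 61.1 + (-16.1) = 45 dBA


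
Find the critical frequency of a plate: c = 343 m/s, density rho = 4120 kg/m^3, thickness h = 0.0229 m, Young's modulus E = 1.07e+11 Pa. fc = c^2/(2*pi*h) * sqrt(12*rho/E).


12*rho/E = 12*4120/1.07e+11 = 4.62056e-07
sqrt(12*rho/E) = sqrt(4.62056e-07) = 0.000679747
c^2/(2*pi*h) = 343^2/(2*pi*0.0229) = 817660
fc = 817660 * 0.000679747 = 555.8 Hz


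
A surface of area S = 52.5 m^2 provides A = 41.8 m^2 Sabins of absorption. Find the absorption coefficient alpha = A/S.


Absorption coefficient = absorbed power / incident power
alpha = A / S = 41.8 / 52.5 = 0.79619


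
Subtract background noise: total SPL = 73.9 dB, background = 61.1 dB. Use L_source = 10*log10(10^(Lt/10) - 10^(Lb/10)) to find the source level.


10^(73.9/10) = 2.45471e+07
10^(61.1/10) = 1.28825e+06
Difference = 2.45471e+07 - 1.28825e+06 = 2.32588e+07
L_source = 10*log10(2.32588e+07) = 73.666 dB


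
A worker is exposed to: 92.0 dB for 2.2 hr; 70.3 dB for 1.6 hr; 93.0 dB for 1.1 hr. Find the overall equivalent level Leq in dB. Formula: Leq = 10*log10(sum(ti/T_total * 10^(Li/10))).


T_total = 2.2 + 1.6 + 1.1 = 4.9 hr
(2.2/4.9) * 10^(92.0/10) = 7.11585e+08
(1.6/4.9) * 10^(70.3/10) = 3.49884e+06
(1.1/4.9) * 10^(93.0/10) = 4.47916e+08
Sum = 7.11585e+08 + 3.49884e+06 + 4.47916e+08 = 1.163e+09
Leq = 10*log10(1.163e+09) = 90.656 dB


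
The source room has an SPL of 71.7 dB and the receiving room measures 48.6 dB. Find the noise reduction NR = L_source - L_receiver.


NR = L_source - L_receiver (difference between source and receiving room levels)
NR = 71.7 - 48.6 = 23.1 dB
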